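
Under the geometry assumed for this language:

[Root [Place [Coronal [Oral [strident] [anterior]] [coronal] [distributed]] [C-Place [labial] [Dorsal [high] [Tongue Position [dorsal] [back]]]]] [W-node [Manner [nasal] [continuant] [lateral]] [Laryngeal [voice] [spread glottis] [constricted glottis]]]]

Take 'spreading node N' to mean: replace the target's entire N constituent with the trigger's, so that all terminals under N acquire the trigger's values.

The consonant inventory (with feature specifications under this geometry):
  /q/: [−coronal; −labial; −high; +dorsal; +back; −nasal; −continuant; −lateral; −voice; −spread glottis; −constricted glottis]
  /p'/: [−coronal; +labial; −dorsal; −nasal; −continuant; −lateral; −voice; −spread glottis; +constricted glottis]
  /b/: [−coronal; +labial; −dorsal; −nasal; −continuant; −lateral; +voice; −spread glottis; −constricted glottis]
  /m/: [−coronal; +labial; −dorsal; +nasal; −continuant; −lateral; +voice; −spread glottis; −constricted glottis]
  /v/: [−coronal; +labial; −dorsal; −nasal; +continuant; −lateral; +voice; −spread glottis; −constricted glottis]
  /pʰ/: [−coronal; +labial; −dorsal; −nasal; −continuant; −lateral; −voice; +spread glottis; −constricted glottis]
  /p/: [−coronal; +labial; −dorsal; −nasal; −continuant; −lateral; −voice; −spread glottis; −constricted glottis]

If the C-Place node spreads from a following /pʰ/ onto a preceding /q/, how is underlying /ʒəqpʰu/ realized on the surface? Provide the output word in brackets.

Terminals under C-Place in this geometry: [labial], [high], [dorsal], [back].
After delinking /q/'s C-Place and linking /pʰ/'s, the affected terminals become [+labial], [−dorsal]; [coronal], [nasal], [continuant], … (outside C-Place) are retained from /q/.
This feature bundle is that of [p], so /ʒəqpʰu/ surfaces as [ʒəppʰu].

[ʒəppʰu]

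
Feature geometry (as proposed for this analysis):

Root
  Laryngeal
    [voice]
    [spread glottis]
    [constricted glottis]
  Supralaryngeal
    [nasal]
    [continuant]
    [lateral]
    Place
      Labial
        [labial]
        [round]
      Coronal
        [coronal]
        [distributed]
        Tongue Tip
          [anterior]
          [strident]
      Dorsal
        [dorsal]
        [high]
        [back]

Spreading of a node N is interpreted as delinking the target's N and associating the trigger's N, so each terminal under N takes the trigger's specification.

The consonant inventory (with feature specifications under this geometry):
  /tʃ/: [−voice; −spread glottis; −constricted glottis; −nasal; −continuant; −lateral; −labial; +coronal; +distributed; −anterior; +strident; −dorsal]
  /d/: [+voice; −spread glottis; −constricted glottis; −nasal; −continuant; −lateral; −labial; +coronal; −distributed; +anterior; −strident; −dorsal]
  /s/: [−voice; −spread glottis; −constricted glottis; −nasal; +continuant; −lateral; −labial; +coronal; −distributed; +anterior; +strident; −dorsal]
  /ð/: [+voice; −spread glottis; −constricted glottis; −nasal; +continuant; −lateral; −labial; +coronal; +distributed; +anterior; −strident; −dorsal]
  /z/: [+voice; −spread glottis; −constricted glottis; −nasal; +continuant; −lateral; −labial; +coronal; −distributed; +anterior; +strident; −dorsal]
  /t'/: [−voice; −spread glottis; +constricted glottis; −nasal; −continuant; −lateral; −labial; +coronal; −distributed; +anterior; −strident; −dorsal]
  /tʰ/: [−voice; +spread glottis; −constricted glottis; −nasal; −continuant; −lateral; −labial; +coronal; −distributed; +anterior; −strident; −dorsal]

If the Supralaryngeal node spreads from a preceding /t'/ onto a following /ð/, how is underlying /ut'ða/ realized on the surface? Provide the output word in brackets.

Supralaryngeal immediately or transitively dominates [nasal], [continuant], [lateral], [labial], [round], [coronal], [distributed], [anterior], [strident], [dorsal], [high], [back].
The target acquires /t'/'s values for everything under Supralaryngeal — [−nasal], [−continuant], [−lateral], [−labial], [+coronal], [−distributed], [+anterior], [−strident], [−dorsal] — while keeping its own [voice], [spread glottis], [constricted glottis].
This feature bundle is that of [d], so /ut'ða/ surfaces as [ut'da].

[ut'da]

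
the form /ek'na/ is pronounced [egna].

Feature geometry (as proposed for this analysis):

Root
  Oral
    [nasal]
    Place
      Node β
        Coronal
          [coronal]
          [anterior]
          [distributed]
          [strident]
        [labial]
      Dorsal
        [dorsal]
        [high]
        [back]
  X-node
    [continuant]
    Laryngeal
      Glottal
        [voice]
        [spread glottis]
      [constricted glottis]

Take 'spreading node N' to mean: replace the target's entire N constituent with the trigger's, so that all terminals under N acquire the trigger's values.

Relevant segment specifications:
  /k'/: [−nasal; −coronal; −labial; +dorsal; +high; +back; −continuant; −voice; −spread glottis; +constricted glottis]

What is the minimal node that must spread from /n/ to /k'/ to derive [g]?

Laryngeal

Comparing /k'/ with its surface form [g], the features that change are [voice], [constricted glottis].
Tracing each changed feature up the tree, the paths first meet at Laryngeal; any lower node misses at least one of them.
Spreading Laryngeal from /n/ overwrites each of those terminals with /n/'s values, yielding exactly [g].
[coronal], [nasal] stay as in /k'/ although /n/ differs there, so no node dominating them spread; among the remaining candidates Laryngeal is the lowest that derives the output.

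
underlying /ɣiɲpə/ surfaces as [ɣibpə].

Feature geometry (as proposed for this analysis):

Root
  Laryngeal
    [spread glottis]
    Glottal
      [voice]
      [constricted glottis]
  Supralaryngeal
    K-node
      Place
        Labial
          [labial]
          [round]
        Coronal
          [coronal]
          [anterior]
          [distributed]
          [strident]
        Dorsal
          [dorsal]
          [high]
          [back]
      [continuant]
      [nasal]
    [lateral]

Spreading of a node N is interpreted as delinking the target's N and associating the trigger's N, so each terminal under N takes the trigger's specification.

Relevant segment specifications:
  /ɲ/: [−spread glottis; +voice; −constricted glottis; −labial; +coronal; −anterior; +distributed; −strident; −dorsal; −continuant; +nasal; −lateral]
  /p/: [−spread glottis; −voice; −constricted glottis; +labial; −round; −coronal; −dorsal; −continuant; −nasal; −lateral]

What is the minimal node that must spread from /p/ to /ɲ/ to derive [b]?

Feature comparison: [nasal], [labial], [round], [coronal], [anterior], [distributed], [strident] differ between /ɲ/ and [b]; the remaining terminals match.
These terminals are all dominated by K-node, and no proper subconstituent of K-node covers them all; K-node is their lowest common ancestor.
Delinking /ɲ/'s K-node and associating /p/'s K-node gives precisely the feature bundle of [b].
[voice], a feature on which the two segments disagree outside K-node, is unchanged — nothing dominating it spread, and K-node is the minimal sufficient constituent.

K-node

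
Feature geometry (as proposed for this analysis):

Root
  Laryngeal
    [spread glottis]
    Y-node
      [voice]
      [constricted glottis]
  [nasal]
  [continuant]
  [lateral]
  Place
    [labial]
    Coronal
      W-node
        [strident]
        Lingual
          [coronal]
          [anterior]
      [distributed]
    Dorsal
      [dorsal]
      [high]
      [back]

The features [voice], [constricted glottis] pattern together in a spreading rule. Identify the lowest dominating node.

Y-node

[voice] lies under Y-node (below Laryngeal).
[constricted glottis]: Root / Laryngeal / Y-node / [constricted glottis].
The lowest node appearing on every path is Y-node; each proper daughter of Y-node fails to dominate at least one of the listed features.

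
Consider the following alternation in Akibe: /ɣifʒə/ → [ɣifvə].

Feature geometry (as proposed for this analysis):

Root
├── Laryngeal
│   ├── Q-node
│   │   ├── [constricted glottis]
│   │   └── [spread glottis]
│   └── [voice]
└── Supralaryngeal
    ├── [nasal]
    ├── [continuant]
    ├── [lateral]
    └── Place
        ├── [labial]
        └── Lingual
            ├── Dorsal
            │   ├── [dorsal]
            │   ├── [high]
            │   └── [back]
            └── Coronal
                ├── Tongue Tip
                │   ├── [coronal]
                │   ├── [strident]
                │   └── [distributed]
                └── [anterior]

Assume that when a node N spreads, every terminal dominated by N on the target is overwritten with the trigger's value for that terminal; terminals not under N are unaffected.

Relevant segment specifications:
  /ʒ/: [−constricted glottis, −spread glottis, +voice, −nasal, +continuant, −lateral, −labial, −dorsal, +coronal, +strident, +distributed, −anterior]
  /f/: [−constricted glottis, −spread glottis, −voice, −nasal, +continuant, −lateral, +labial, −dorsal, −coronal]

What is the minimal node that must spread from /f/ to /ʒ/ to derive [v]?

Place

Comparing /ʒ/ with its surface form [v], the features that change are [labial], [coronal], [anterior], [distributed], [strident].
In this geometry the lowest node dominating all of them is Place: every daughter of Place dominates only a proper subset, so no lower node suffices.
If Place spreads, every terminal under it takes /f/'s value, producing [v] as observed.
[voice] stays as in /ʒ/ although /f/ differs there, so no node dominating it spread; among the remaining candidates Place is the lowest that derives the output.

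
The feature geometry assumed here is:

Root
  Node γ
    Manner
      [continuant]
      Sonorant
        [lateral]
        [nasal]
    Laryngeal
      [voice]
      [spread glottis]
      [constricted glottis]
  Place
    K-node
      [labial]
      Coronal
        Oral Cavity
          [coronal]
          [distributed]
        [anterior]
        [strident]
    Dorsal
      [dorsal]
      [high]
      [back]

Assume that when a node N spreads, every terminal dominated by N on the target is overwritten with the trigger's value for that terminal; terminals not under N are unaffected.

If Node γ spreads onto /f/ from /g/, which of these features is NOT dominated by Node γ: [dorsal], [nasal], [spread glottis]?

The terminals dominated by Node γ are [continuant], [lateral], [nasal], [voice], [spread glottis], [constricted glottis].
Spreading Node γ replaces [nasal], [spread glottis] with the trigger's values, since each sits inside the Node γ constituent.
[dorsal] attaches under Dorsal, not under Node γ, so /f/ retains its own value for [dorsal].

[dorsal]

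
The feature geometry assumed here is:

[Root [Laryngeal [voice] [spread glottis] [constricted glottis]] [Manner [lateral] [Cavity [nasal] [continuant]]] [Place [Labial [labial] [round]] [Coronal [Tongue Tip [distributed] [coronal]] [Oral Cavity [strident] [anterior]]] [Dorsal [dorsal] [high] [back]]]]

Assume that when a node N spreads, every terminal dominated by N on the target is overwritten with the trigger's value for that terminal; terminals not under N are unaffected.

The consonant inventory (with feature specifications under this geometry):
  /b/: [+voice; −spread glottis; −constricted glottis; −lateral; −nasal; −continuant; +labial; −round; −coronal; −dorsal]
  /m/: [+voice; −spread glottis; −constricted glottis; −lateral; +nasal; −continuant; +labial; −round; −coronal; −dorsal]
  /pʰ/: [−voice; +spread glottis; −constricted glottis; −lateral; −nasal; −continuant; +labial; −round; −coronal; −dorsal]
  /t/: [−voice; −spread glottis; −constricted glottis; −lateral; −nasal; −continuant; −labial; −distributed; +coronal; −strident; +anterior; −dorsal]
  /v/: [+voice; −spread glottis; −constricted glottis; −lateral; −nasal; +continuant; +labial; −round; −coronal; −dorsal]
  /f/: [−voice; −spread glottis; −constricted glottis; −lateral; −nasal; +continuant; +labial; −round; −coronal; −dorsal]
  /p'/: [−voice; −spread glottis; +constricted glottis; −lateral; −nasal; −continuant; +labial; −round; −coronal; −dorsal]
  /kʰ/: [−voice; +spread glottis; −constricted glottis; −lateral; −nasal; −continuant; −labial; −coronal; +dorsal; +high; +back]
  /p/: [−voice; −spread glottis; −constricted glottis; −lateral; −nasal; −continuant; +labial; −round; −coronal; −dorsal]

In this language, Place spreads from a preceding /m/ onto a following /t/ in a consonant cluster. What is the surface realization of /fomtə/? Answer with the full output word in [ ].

Place immediately or transitively dominates [labial], [round], [distributed], [coronal], [strident], [anterior], [dorsal], [high], [back].
Spreading Place from /m/ onto /t/ replaces those values with /m/'s: [+labial], [−round], [−coronal], [−dorsal]. Features outside Place ([voice], [spread glottis], [constricted glottis], …) stay as in /t/.
This feature bundle is that of [p], so /fomtə/ surfaces as [fompə].

[fompə]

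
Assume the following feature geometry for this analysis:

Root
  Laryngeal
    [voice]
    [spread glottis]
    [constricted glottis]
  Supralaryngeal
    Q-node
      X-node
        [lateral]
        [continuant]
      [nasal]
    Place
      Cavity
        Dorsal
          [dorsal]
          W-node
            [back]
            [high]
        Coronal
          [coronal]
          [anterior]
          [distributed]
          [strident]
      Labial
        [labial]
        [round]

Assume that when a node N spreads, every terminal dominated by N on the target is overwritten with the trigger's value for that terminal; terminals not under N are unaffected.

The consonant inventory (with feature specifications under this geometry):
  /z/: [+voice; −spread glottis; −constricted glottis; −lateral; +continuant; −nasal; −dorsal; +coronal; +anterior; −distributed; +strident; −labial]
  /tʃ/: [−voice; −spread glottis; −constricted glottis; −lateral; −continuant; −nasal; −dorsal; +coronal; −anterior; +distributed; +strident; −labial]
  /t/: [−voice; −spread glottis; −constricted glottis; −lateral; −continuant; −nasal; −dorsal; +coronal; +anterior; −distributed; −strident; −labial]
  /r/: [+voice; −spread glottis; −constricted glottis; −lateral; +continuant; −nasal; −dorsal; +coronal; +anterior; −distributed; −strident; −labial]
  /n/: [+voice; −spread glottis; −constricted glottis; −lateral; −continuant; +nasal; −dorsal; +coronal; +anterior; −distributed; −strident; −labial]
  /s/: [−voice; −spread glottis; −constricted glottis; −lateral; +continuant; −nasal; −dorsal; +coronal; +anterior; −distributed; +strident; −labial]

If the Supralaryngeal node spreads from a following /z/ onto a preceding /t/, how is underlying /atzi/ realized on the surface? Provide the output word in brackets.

Terminals under Supralaryngeal in this geometry: [lateral], [continuant], [nasal], [dorsal], [back], [high], [coronal], [anterior], [distributed], [strident], [labial], [round].
Spreading Supralaryngeal from /z/ onto /t/ replaces those values with /z/'s: [−lateral], [+continuant], [−nasal], [−dorsal], [+coronal], [+anterior], [−distributed], [+strident], [−labial]. Features outside Supralaryngeal ([voice], [spread glottis], [constricted glottis]) stay as in /t/.
The resulting bundle matches /s/ in the inventory; substituting it for /t/ gives [aszi].

[aszi]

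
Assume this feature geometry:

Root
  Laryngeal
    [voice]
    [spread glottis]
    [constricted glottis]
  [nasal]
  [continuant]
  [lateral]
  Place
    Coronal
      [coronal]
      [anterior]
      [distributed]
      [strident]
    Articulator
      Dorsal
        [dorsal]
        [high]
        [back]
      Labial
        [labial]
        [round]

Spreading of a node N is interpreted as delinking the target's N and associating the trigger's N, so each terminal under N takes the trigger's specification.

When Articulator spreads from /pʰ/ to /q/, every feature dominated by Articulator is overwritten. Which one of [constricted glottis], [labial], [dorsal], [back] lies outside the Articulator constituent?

Articulator dominates exactly [dorsal], [high], [back], [labial], [round].
Of the listed options, [labial], [dorsal], [back] are among these and would be overwritten by spreading Articulator.
[constricted glottis] is not within the Articulator subtree (it hangs from Laryngeal), so /q/'s [constricted glottis] value survives.

[constricted glottis]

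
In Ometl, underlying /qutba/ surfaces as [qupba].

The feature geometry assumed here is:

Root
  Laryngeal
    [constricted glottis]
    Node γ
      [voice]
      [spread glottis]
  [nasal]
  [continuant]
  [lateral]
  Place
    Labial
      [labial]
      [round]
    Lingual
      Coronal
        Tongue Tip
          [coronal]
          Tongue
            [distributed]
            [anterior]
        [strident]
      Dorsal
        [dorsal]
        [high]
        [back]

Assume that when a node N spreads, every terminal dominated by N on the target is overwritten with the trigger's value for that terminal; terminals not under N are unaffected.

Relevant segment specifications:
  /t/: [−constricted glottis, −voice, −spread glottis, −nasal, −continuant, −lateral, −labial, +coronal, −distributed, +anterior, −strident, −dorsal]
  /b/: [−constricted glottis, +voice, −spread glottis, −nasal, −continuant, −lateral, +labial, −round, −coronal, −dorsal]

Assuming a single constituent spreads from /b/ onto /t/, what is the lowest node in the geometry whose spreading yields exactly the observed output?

Place

Comparing /t/ with its surface form [p], the features that change are [labial], [round], [coronal], [anterior], [distributed], [strident].
The smallest constituent containing every changed terminal is Place — each of its daughters lacks at least one of the affected features.
If Place spreads, every terminal under it takes /b/'s value, producing [p] as observed.
[voice] — on which /b/ differs from /t/ — is unchanged, so Root cannot have spread; the constituent is no larger than Place.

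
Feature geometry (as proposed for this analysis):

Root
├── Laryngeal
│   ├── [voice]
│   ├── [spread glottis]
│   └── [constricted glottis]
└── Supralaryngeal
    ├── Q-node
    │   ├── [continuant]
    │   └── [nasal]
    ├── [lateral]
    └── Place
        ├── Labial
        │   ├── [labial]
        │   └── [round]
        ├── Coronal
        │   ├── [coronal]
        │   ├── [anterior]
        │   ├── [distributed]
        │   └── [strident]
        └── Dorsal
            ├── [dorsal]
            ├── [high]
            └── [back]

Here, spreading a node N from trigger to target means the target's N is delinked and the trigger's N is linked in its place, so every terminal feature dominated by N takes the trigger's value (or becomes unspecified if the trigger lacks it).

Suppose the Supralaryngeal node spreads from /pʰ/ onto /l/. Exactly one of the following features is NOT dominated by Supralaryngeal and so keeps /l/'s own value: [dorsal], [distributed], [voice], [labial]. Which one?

[voice]

Supralaryngeal dominates exactly [continuant], [nasal], [lateral], [labial], [round], [coronal], [anterior], [distributed], [strident], [dorsal], [high], [back].
Spreading Supralaryngeal replaces [dorsal], [labial], [distributed] with the trigger's values, since each sits inside the Supralaryngeal constituent.
[voice] attaches under Laryngeal, not under Supralaryngeal, so /l/ retains its own value for [voice].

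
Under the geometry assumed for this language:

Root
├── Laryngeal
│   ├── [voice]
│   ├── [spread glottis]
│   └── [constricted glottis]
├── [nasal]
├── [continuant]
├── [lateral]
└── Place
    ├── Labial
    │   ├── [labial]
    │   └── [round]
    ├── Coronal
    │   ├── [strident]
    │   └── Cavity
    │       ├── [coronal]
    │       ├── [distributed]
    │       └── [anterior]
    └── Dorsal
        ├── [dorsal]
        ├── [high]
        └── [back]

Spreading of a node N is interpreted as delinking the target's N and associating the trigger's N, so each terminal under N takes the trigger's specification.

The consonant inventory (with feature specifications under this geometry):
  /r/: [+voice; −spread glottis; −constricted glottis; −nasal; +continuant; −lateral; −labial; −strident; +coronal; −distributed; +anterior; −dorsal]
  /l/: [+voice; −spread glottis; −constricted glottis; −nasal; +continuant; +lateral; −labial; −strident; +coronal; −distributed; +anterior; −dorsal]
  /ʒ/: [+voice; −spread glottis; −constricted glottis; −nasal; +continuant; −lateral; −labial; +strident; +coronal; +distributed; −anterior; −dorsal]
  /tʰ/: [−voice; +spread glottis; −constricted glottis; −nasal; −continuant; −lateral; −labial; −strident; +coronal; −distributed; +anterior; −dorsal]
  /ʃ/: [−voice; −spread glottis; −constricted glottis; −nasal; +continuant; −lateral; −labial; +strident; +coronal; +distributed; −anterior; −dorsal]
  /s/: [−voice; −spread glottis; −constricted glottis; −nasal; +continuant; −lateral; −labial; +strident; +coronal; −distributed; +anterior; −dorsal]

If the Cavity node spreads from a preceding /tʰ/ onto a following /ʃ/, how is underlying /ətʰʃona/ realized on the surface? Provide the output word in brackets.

Cavity immediately or transitively dominates [coronal], [distributed], [anterior].
After delinking /ʃ/'s Cavity and linking /tʰ/'s, the affected terminals become [+coronal], [−distributed], [+anterior]; [voice], [spread glottis], [constricted glottis], … (outside Cavity) are retained from /ʃ/.
The resulting bundle matches /s/ in the inventory; substituting it for /ʃ/ gives [ətʰsona].

[ətʰsona]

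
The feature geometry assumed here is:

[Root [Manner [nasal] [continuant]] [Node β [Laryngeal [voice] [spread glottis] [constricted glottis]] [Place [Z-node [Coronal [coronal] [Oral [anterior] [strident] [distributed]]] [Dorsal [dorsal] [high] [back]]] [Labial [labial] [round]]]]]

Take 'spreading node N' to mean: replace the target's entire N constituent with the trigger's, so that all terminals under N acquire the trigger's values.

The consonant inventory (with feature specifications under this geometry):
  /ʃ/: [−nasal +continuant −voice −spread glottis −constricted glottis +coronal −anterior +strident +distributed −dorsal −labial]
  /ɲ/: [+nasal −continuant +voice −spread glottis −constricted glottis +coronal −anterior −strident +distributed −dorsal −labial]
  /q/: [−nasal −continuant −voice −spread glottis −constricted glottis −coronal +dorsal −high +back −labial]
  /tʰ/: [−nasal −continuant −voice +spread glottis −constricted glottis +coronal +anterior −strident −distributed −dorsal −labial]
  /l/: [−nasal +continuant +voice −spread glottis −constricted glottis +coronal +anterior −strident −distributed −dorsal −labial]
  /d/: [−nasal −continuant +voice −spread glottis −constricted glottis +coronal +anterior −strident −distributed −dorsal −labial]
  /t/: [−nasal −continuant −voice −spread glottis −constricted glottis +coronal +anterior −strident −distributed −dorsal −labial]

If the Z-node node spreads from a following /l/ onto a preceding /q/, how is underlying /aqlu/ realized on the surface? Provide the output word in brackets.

[atlu]

The Z-node node dominates the terminals [coronal], [anterior], [strident], [distributed], [dorsal], [high], [back].
After delinking /q/'s Z-node and linking /l/'s, the affected terminals become [+coronal], [+anterior], [−strident], [−distributed], [−dorsal]; [nasal], [continuant], [voice], … (outside Z-node) are retained from /q/.
This feature bundle is that of [t], so /aqlu/ surfaces as [atlu].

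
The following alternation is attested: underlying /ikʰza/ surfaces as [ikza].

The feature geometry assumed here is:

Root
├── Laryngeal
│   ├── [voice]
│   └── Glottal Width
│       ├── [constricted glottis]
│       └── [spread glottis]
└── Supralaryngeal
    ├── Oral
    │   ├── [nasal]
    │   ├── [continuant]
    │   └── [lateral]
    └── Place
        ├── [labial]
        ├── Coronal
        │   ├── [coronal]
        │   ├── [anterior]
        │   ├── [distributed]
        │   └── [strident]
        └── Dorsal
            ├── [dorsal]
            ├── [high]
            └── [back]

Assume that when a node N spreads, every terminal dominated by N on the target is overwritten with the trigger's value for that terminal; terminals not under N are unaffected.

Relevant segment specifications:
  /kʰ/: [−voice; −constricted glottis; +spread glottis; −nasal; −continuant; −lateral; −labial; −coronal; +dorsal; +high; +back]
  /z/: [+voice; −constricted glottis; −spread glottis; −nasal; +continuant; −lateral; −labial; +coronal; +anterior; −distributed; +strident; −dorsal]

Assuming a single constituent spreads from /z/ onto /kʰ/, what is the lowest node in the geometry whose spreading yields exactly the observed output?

[spread glottis]

Feature comparison: [spread glottis] differs between /kʰ/ and [k]; the remaining terminals match.
Since just one terminal is affected and it takes /z/'s value, spreading the terminal [spread glottis] alone is sufficient and minimal.
[voice], [coronal] stay as in /kʰ/ although /z/ differs there, so no node dominating them spread; among the remaining candidates [spread glottis] is the lowest that derives the output.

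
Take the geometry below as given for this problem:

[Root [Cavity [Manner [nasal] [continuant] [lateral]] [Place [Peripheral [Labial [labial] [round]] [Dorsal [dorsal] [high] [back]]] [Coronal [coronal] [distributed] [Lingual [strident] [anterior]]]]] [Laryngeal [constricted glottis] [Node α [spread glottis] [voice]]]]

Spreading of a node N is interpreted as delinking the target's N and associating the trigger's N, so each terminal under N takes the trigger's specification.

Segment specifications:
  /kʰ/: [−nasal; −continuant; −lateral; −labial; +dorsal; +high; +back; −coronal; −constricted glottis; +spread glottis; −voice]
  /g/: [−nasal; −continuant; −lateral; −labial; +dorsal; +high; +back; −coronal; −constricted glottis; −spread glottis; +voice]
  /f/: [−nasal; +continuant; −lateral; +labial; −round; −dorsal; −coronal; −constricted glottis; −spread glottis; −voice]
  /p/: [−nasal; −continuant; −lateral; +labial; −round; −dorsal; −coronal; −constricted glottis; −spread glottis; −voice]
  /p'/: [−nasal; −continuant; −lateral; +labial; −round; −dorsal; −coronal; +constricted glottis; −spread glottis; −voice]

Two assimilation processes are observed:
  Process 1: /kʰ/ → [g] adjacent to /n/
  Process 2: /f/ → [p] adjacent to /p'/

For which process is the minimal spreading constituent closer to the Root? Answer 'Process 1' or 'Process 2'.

Process 1 alters [voice], [spread glottis]; the lowest common ancestor is Node α (depth 2 from Root).
In Process 2, [continuant] changes, so the minimal spreading node is [continuant] at depth 3.
Node α is closer to Root than [continuant], so Process 1 spreads the higher node.

Process 1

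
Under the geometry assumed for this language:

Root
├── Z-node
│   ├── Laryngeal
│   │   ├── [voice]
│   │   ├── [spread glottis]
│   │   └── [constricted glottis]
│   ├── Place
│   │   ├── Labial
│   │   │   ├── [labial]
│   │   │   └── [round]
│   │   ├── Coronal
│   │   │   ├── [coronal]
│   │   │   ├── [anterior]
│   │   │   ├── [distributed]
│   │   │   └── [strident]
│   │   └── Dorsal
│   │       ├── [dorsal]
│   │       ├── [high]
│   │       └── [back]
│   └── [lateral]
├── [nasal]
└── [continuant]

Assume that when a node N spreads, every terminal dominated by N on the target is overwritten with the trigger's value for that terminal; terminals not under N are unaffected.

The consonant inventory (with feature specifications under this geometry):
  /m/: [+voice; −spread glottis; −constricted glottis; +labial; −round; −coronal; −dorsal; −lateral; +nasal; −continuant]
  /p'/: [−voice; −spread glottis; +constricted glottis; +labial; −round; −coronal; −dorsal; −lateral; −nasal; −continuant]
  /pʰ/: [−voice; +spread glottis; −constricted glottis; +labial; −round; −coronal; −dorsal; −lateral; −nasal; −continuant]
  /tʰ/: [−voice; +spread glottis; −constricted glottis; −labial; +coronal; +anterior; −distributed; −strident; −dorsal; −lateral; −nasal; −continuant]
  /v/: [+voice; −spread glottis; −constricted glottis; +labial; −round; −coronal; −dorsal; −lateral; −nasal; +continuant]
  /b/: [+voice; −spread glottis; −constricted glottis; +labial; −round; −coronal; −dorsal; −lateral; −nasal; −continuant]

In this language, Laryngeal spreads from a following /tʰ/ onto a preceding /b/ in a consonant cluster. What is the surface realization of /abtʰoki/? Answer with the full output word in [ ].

[apʰtʰoki]

Terminals under Laryngeal in this geometry: [voice], [spread glottis], [constricted glottis].
After delinking /b/'s Laryngeal and linking /tʰ/'s, the affected terminals become [−voice], [+spread glottis], [−constricted glottis]; [labial], [round], [coronal], … (outside Laryngeal) are retained from /b/.
The resulting bundle matches /pʰ/ in the inventory; substituting it for /b/ gives [apʰtʰoki].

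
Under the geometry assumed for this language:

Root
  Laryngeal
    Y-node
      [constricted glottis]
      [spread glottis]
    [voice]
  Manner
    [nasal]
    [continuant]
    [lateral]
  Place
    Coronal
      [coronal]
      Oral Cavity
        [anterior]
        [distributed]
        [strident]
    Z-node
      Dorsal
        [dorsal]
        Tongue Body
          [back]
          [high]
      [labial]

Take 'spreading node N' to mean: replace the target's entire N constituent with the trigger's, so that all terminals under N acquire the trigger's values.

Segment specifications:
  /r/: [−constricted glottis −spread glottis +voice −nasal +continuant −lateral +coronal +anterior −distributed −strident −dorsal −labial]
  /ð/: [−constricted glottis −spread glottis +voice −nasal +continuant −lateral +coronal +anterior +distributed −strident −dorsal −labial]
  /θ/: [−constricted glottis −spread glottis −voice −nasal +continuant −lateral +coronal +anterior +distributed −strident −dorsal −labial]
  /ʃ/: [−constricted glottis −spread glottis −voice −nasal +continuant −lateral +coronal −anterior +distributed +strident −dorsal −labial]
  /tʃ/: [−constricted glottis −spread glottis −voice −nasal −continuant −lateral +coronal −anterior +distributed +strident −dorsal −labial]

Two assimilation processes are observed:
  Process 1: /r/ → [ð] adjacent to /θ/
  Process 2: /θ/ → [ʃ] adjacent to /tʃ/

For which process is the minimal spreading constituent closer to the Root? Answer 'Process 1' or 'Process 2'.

In Process 1, [distributed] changes, so the minimal spreading node is [distributed] at depth 4.
Process 2 alters [anterior], [strident]; the lowest common ancestor is Oral Cavity (depth 3 from Root).
Oral Cavity (depth 3) sits above [distributed] (depth 4), making Process 2 the one with the higher spreading node.

Process 2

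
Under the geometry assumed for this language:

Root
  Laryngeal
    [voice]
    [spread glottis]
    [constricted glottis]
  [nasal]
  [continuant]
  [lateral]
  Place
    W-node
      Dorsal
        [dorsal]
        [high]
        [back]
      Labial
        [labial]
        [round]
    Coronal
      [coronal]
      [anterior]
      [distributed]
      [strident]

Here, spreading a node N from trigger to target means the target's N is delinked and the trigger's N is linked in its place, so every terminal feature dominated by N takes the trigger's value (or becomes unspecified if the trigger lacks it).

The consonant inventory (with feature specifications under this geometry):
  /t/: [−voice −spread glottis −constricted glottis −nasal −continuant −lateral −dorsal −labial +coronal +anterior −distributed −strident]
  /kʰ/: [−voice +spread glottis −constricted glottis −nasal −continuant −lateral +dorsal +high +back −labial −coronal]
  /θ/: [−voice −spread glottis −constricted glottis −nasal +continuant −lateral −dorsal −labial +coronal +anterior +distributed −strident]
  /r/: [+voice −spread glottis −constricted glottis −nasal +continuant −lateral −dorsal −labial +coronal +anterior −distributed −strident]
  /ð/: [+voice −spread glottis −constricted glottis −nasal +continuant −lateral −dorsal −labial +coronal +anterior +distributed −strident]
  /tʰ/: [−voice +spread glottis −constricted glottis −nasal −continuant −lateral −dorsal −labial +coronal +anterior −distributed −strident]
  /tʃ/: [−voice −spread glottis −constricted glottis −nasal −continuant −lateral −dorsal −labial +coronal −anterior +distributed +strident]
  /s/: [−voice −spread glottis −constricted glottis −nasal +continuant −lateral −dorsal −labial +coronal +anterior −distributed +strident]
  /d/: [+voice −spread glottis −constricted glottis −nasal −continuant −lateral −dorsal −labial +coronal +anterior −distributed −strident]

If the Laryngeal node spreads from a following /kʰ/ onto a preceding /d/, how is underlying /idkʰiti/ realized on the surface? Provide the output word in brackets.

[itʰkʰiti]

Terminals under Laryngeal in this geometry: [voice], [spread glottis], [constricted glottis].
Spreading Laryngeal from /kʰ/ onto /d/ replaces those values with /kʰ/'s: [−voice], [+spread glottis], [−constricted glottis]. Features outside Laryngeal ([nasal], [continuant], [lateral], …) stay as in /d/.
This feature bundle is that of [tʰ], so /idkʰiti/ surfaces as [itʰkʰiti].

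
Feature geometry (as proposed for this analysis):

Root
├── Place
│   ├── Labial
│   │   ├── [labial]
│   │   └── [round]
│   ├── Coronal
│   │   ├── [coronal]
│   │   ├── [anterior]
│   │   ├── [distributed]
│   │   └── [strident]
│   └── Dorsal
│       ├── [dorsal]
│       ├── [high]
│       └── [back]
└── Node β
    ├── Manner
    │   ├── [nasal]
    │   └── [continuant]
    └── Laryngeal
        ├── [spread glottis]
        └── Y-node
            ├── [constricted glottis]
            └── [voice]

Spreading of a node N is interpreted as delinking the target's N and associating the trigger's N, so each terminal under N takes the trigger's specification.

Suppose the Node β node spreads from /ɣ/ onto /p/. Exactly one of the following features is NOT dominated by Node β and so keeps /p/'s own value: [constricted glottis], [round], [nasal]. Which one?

[round]

The terminals dominated by Node β are [nasal], [continuant], [spread glottis], [constricted glottis], [voice].
Of the listed options, [constricted glottis], [nasal] are among these and would be overwritten by spreading Node β.
[round] is not within the Node β subtree (it hangs from Labial), so /p/'s [round] value survives.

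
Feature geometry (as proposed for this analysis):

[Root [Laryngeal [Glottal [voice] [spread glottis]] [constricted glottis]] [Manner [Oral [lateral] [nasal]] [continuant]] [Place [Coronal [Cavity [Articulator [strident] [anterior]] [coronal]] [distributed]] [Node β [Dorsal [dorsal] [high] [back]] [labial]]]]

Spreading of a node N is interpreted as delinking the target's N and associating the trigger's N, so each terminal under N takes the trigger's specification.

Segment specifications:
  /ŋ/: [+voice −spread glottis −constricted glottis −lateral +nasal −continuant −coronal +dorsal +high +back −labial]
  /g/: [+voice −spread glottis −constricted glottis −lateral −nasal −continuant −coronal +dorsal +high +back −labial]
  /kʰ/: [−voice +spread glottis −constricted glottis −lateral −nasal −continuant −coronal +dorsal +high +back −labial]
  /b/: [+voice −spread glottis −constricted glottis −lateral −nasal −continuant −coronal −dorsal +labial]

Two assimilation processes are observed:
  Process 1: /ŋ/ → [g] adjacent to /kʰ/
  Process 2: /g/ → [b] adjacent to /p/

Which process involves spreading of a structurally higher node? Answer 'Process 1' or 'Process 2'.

Process 2

Process 1 alters [nasal]; the lowest dominating node is [nasal] (depth 3 from Root).
In Process 2, [labial], [dorsal], [high], [back] change, so the minimal spreading node is Node β at depth 2.
Depth 2 < depth 3; Process 2 involves the structurally higher constituent Node β.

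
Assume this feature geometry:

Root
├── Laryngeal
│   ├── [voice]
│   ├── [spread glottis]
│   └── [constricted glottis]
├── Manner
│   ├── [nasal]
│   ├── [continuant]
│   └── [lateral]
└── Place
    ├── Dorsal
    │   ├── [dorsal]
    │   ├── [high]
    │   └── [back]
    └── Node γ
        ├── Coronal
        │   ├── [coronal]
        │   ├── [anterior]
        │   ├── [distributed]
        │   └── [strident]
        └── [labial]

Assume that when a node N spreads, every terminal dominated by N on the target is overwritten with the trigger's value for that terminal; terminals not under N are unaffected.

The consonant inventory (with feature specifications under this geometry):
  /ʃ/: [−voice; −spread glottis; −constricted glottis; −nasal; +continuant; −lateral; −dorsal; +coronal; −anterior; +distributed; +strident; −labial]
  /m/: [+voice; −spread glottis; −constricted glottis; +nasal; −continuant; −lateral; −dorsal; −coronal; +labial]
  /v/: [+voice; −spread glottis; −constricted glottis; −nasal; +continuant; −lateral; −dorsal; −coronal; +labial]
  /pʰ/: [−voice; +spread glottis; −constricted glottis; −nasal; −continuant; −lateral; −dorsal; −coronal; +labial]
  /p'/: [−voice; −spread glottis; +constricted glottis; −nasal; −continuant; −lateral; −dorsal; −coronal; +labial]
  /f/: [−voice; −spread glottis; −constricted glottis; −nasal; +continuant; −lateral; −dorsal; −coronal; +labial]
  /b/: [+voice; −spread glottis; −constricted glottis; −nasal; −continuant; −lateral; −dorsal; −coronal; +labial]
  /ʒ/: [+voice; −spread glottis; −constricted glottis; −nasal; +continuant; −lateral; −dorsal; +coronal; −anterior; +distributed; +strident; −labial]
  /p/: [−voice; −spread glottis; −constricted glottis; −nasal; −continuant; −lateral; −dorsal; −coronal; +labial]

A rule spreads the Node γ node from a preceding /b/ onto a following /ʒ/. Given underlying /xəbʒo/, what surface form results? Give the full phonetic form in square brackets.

Terminals under Node γ in this geometry: [coronal], [anterior], [distributed], [strident], [labial].
Spreading Node γ from /b/ onto /ʒ/ replaces those values with /b/'s: [−coronal], [+labial]. Features outside Node γ ([voice], [spread glottis], [constricted glottis], …) stay as in /ʒ/.
The resulting bundle matches /v/ in the inventory; substituting it for /ʒ/ gives [xəbvo].

[xəbvo]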